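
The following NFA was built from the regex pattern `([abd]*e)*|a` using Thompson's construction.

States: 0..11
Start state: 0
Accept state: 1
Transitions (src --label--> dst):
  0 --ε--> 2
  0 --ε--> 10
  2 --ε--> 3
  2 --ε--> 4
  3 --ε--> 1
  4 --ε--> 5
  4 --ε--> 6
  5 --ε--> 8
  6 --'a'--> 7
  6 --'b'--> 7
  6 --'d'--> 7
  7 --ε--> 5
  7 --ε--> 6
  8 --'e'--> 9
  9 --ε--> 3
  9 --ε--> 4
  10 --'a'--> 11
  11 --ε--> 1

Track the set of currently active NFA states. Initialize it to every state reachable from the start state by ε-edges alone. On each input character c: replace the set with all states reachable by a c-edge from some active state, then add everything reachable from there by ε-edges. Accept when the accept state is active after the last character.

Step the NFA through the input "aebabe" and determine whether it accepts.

Answer: ACCEPT

Derivation:
initial (ε-close {0}): {0,1,2,3,4,5,6,8,10}
'a' @ 1: {1,5,6,7,8,11}  ✓accept
'e' @ 2: {1,3,4,5,6,8,9}  ✓accept
'b' @ 3: {5,6,7,8}
'a' @ 4: {5,6,7,8}
'b' @ 5: {5,6,7,8}
'e' @ 6: {1,3,4,5,6,8,9}  ✓accept
final: {1,3,4,5,6,8,9}; accept 1 in set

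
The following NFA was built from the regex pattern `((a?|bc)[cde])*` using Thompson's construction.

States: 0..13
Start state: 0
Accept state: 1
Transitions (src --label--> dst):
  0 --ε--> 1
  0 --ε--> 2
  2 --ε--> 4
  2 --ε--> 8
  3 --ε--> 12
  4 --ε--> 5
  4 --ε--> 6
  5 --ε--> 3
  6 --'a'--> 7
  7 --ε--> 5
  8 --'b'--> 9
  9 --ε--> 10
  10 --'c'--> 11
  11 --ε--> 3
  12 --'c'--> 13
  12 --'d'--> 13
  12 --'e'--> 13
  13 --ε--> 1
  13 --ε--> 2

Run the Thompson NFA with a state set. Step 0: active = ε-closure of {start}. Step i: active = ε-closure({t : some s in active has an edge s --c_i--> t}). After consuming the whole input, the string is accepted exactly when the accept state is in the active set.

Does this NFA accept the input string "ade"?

Answer: ACCEPT

Derivation:
initial (ε-close {0}): {0,1,2,3,4,5,6,8,12}
'a' @ 1: {3,5,7,12}
'd' @ 2: {1,2,3,4,5,6,8,12,13}  (accept∈set)
'e' @ 3: {1,2,3,4,5,6,8,12,13}  (accept∈set)
end set {1,2,3,4,5,6,8,12,13} — state 1 in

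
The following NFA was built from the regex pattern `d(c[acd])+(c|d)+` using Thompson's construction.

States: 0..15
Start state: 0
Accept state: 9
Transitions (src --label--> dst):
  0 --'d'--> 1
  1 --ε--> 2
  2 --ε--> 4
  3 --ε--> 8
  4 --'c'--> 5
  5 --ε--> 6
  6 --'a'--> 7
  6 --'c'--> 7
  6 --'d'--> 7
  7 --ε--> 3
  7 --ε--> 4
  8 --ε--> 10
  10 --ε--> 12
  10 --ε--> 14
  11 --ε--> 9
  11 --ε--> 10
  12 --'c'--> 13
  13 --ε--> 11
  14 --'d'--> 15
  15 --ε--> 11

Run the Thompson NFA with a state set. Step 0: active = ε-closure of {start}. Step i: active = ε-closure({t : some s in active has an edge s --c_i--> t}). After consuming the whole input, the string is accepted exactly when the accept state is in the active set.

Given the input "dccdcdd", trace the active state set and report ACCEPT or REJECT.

start: ε-closure({0}) = {0}
'd' @ 1: {1,2,4}
'c' @ 2: {5,6}
'c' @ 3: {3,4,7,8,10,12,14}
'd' @ 4: {9,10,11,12,14,15}  [accepting]
'c' @ 5: {9,10,11,12,13,14}  [accepting]
'd' @ 6: {9,10,11,12,14,15}  [accepting]
'd' @ 7: {9,10,11,12,14,15}  [accepting]
end set {9,10,11,12,14,15} — state 9 in

Answer: ACCEPT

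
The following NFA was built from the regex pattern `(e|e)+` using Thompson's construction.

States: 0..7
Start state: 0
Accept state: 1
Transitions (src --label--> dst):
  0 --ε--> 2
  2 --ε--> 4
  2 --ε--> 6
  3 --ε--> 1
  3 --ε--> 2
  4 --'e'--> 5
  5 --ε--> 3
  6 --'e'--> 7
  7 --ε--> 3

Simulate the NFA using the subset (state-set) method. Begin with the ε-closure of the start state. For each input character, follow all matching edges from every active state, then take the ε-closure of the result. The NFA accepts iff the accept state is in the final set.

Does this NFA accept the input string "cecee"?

Answer: REJECT

Derivation:
start: ε-closure({0}) = {0,2,4,6}
'c' @ 1: {}  — state set empty
rest 'ecee' ignored (set empty)
after full input: {}  (accept=1 not in)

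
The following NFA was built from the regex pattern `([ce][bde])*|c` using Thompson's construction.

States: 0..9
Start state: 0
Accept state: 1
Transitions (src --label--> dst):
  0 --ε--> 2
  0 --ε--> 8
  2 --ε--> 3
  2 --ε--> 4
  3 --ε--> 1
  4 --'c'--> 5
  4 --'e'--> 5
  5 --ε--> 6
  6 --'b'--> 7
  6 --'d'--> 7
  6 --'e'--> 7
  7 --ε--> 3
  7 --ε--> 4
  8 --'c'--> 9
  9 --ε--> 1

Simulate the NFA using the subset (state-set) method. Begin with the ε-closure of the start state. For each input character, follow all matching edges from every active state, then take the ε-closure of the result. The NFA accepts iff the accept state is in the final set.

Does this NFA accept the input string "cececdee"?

start: ε-closure({0}) = {0,1,2,3,4,8}
'c' @ 1: {1,5,6,9}  ✓accept
'e' @ 2: {1,3,4,7}  ✓accept
'c' @ 3: {5,6}
'e' @ 4: {1,3,4,7}  ✓accept
'c' @ 5: {5,6}
'd' @ 6: {1,3,4,7}  ✓accept
'e' @ 7: {5,6}
'e' @ 8: {1,3,4,7}  ✓accept
end set {1,3,4,7} — state 1 in

Answer: ACCEPT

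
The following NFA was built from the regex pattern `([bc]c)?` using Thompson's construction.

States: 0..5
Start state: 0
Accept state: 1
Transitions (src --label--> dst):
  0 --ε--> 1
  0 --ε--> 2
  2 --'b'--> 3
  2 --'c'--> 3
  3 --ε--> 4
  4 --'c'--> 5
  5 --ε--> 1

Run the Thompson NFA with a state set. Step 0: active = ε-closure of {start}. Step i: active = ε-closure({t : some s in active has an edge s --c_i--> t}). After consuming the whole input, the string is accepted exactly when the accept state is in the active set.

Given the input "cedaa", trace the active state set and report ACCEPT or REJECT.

Answer: REJECT

Steps:
initial (ε-close {0}): {0,1,2}
'c' @ 1: {3,4}
'e' @ 2: {}  — dead — no transitions
rest 'daa' ignored (set empty)
end set {} — state 1 not in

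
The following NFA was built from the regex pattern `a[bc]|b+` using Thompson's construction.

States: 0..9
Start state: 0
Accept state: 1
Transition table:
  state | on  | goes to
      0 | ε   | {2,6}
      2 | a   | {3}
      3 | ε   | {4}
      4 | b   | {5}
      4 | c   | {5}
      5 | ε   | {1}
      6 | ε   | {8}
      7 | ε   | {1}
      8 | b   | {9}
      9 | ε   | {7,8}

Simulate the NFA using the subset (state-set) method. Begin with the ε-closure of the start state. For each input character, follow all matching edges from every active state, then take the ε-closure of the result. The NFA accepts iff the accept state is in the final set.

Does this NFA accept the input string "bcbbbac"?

initial (ε-close {0}): {0,2,6,8}
'b' @ 1: {1,7,8,9}  [accepting]
'c' @ 2: {}  — dead — no transitions
rest 'bbbac' ignored (set empty)
after full input: {}  (accept=1 not in)

Answer: REJECT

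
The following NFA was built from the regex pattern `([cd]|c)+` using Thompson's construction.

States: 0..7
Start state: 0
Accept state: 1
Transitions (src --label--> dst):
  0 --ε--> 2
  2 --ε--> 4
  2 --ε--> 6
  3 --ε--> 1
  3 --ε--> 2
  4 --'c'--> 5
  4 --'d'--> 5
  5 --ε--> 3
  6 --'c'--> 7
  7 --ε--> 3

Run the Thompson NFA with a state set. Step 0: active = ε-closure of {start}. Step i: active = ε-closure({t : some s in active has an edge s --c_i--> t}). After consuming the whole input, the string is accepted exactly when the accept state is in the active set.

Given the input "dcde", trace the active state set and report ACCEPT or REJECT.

Answer: REJECT

Trace:
initial (ε-close {0}): {0,2,4,6}
'd' @ 1: {1,2,3,4,5,6}  ✓accept
'c' @ 2: {1,2,3,4,5,6,7}  ✓accept
'd' @ 3: {1,2,3,4,5,6}  ✓accept
'e' @ 4: {}  — dead — no transitions
final: {}; accept 1 not in set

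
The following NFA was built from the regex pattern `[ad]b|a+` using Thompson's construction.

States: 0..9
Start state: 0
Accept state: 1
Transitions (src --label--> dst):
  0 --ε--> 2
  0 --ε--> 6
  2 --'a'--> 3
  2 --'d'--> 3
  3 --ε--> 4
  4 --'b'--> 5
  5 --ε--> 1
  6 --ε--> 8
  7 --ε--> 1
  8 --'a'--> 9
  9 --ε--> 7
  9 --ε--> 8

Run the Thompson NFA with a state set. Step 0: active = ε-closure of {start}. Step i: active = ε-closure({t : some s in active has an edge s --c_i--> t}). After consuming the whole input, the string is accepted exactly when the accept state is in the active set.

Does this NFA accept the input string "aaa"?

start: ε-closure({0}) = {0,2,6,8}
'a' @ 1: {1,3,4,7,8,9}  ✓accept
'a' @ 2: {1,7,8,9}  ✓accept
'a' @ 3: {1,7,8,9}  ✓accept
final: {1,7,8,9}; accept 1 in set

Answer: ACCEPT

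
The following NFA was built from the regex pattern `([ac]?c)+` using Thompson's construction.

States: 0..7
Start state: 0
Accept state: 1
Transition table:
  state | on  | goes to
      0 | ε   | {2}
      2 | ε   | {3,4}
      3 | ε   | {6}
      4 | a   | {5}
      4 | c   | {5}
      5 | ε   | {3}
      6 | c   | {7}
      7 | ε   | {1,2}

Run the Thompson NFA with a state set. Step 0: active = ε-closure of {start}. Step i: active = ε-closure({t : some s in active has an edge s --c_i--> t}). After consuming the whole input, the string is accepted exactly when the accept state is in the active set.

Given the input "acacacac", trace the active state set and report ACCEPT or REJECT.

start: ε-closure({0}) = {0,2,3,4,6}
'a' @ 1: {3,5,6}
'c' @ 2: {1,2,3,4,6,7}  ✓accept
'a' @ 3: {3,5,6}
'c' @ 4: {1,2,3,4,6,7}  ✓accept
'a' @ 5: {3,5,6}
'c' @ 6: {1,2,3,4,6,7}  ✓accept
'a' @ 7: {3,5,6}
'c' @ 8: {1,2,3,4,6,7}  ✓accept
end set {1,2,3,4,6,7} — state 1 in

Answer: ACCEPT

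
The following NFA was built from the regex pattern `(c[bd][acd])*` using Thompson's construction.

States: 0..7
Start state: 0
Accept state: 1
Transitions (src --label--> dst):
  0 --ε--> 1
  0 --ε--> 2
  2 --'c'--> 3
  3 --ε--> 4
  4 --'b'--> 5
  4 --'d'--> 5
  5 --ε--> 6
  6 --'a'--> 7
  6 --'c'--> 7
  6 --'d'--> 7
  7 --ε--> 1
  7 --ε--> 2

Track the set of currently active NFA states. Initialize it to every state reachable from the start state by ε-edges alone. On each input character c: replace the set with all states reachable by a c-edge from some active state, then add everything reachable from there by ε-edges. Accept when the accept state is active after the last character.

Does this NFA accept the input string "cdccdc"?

Answer: ACCEPT

Trace:
initial (ε-close {0}): {0,1,2}
'c' @ 1: {3,4}
'd' @ 2: {5,6}
'c' @ 3: {1,2,7}  ✓accept
'c' @ 4: {3,4}
'd' @ 5: {5,6}
'c' @ 6: {1,2,7}  ✓accept
end set {1,2,7} — state 1 in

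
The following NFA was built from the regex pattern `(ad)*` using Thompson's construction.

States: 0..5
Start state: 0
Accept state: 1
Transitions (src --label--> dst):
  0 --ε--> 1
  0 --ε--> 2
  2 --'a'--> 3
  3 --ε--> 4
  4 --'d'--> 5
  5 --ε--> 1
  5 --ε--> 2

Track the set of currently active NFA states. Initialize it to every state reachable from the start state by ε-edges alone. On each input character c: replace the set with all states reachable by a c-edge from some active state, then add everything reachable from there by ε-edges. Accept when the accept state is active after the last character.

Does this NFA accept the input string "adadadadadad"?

start: ε-closure({0}) = {0,1,2}
'a' @ 1: {3,4}
'd' @ 2: {1,2,5}  (accept∈set)
'a' @ 3: {3,4}
'd' @ 4: {1,2,5}  (accept∈set)
'a' @ 5: {3,4}
'd' @ 6: {1,2,5}  (accept∈set)
'a' @ 7: {3,4}
'd' @ 8: {1,2,5}  (accept∈set)
'a' @ 9: {3,4}
'd' @ 10: {1,2,5}  (accept∈set)
'a' @ 11: {3,4}
'd' @ 12: {1,2,5}  (accept∈set)
end set {1,2,5} — state 1 in

Answer: ACCEPT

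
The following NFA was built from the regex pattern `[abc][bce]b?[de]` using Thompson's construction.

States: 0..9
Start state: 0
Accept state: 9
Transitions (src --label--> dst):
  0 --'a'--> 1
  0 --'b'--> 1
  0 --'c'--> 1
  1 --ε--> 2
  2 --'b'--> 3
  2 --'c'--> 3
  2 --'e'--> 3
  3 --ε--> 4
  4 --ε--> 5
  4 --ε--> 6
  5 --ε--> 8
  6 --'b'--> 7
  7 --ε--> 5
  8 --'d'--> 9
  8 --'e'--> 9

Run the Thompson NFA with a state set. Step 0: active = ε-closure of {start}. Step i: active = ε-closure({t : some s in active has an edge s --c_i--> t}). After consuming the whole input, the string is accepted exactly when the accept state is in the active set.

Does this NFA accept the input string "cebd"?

start: ε-closure({0}) = {0}
'c' @ 1: {1,2}
'e' @ 2: {3,4,5,6,8}
'b' @ 3: {5,7,8}
'd' @ 4: {9}  ✓accept
after full input: {9}  (accept=9 in)

Answer: ACCEPT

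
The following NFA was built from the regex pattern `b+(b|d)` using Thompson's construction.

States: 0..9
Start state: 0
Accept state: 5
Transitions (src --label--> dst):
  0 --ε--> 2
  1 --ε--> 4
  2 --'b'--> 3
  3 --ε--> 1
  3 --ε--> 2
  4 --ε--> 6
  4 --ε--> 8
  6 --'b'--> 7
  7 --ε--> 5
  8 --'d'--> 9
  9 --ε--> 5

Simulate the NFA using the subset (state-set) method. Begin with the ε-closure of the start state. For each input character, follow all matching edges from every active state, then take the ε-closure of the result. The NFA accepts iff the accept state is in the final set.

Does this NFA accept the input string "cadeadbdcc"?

initial (ε-close {0}): {0,2}
'c' @ 1: {}  — state set empty
rest 'adeadbdcc' ignored (set empty)
final: {}; accept 5 not in set

Answer: REJECT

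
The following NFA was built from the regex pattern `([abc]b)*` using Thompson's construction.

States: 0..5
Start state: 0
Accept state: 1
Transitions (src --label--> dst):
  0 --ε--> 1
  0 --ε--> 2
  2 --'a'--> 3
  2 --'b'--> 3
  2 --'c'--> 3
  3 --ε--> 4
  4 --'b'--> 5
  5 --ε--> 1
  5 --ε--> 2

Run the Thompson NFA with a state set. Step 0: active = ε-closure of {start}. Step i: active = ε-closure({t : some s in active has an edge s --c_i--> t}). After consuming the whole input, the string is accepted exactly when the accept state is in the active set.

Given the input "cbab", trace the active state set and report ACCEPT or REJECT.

Answer: ACCEPT

Trace:
initial (ε-close {0}): {0,1,2}
'c' @ 1: {3,4}
'b' @ 2: {1,2,5}  [accepting]
'a' @ 3: {3,4}
'b' @ 4: {1,2,5}  [accepting]
final: {1,2,5}; accept 1 in set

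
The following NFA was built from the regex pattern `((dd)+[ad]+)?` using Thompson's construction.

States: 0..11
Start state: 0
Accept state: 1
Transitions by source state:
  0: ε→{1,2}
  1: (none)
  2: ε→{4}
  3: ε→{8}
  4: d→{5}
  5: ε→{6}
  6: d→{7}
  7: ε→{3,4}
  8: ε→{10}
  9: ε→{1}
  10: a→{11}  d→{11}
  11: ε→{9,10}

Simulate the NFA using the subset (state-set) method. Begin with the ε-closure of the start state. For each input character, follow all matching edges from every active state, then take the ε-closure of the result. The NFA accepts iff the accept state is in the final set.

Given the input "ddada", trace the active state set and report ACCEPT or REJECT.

Answer: ACCEPT

Derivation:
start: ε-closure({0}) = {0,1,2,4}
'd' @ 1: {5,6}
'd' @ 2: {3,4,7,8,10}
'a' @ 3: {1,9,10,11}  ✓accept
'd' @ 4: {1,9,10,11}  ✓accept
'a' @ 5: {1,9,10,11}  ✓accept
final: {1,9,10,11}; accept 1 in set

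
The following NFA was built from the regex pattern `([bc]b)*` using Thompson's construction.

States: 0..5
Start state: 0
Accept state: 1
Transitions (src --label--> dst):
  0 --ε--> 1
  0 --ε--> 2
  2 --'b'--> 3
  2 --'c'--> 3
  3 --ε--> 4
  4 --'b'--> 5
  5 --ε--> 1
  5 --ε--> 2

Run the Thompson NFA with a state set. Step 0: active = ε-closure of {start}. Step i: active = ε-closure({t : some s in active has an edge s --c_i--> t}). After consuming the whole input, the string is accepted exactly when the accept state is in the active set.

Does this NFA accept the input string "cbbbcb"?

Answer: ACCEPT

Derivation:
start: ε-closure({0}) = {0,1,2}
'c' @ 1: {3,4}
'b' @ 2: {1,2,5}  [accepting]
'b' @ 3: {3,4}
'b' @ 4: {1,2,5}  [accepting]
'c' @ 5: {3,4}
'b' @ 6: {1,2,5}  [accepting]
end set {1,2,5} — state 1 in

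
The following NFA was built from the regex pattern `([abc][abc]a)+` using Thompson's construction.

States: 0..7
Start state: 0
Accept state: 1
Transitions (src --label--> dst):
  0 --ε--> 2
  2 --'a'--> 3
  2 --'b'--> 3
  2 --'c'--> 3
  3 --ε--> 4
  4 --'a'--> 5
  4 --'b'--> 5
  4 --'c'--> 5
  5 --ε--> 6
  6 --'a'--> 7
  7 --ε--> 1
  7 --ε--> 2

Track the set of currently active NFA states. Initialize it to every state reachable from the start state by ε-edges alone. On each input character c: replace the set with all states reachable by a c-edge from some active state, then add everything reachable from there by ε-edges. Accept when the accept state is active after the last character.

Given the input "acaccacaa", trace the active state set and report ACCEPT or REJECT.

initial (ε-close {0}): {0,2}
'a' @ 1: {3,4}
'c' @ 2: {5,6}
'a' @ 3: {1,2,7}  ✓accept
'c' @ 4: {3,4}
'c' @ 5: {5,6}
'a' @ 6: {1,2,7}  ✓accept
'c' @ 7: {3,4}
'a' @ 8: {5,6}
'a' @ 9: {1,2,7}  ✓accept
after full input: {1,2,7}  (accept=1 in)

Answer: ACCEPT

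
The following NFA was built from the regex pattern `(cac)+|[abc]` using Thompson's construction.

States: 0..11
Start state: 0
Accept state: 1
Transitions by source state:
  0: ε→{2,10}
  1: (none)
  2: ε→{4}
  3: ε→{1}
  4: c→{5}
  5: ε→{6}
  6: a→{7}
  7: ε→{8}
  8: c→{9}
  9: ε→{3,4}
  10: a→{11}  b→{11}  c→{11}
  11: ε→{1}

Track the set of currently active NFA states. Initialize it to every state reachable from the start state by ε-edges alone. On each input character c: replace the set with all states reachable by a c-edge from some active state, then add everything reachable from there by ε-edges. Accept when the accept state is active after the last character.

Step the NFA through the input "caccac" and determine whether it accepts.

initial (ε-close {0}): {0,2,4,10}
'c' @ 1: {1,5,6,11}  (accept∈set)
'a' @ 2: {7,8}
'c' @ 3: {1,3,4,9}  (accept∈set)
'c' @ 4: {5,6}
'a' @ 5: {7,8}
'c' @ 6: {1,3,4,9}  (accept∈set)
after full input: {1,3,4,9}  (accept=1 in)

Answer: ACCEPT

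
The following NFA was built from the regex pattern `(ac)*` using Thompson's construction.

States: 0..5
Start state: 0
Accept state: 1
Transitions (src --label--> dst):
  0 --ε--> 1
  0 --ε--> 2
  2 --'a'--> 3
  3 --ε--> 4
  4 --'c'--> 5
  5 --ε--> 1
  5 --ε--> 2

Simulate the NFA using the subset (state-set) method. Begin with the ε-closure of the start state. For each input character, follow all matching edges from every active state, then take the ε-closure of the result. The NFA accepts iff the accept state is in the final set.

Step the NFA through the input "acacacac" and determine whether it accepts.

S₀ = ε-closure({0}) = {0,1,2}
'a' @ 1: {3,4}
'c' @ 2: {1,2,5}  ✓accept
'a' @ 3: {3,4}
'c' @ 4: {1,2,5}  ✓accept
'a' @ 5: {3,4}
'c' @ 6: {1,2,5}  ✓accept
'a' @ 7: {3,4}
'c' @ 8: {1,2,5}  ✓accept
final: {1,2,5}; accept 1 in set

Answer: ACCEPT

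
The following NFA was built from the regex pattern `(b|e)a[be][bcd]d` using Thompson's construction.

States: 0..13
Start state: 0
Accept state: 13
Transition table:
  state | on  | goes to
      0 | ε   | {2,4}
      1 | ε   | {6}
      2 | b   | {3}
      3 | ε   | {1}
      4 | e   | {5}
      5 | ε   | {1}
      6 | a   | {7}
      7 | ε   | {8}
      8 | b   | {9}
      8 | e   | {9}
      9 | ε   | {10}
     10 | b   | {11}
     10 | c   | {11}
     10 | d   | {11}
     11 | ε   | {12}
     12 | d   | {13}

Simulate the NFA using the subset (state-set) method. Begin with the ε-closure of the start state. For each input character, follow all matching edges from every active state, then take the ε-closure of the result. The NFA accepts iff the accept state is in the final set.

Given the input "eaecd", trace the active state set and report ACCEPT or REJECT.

Answer: ACCEPT

Steps:
S₀ = ε-closure({0}) = {0,2,4}
'e' @ 1: {1,5,6}
'a' @ 2: {7,8}
'e' @ 3: {9,10}
'c' @ 4: {11,12}
'd' @ 5: {13}  ✓accept
final: {13}; accept 13 in set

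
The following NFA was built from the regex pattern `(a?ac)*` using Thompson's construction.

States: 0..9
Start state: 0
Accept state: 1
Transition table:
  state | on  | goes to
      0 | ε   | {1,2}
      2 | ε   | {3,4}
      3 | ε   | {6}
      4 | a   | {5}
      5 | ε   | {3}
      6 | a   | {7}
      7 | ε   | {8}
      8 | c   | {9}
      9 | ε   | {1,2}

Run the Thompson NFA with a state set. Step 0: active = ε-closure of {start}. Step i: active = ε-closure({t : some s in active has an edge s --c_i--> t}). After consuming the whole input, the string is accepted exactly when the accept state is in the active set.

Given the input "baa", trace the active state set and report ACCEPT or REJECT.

Answer: REJECT

Trace:
S₀ = ε-closure({0}) = {0,1,2,3,4,6}
'b' @ 1: {}  — state set empty
rest 'aa' ignored (set empty)
after full input: {}  (accept=1 not in)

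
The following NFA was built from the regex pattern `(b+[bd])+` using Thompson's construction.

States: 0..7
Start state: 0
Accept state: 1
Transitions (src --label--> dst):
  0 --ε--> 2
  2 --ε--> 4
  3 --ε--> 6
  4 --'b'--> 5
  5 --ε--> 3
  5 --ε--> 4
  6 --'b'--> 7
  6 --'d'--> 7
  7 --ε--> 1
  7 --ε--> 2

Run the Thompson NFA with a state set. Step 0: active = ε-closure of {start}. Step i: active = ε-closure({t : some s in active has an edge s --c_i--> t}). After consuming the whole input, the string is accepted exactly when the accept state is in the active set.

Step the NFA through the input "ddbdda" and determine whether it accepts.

Answer: REJECT

Steps:
S₀ = ε-closure({0}) = {0,2,4}
'd' @ 1: {}  — dead — no transitions
rest 'dbdda' ignored (set empty)
end set {} — state 1 not in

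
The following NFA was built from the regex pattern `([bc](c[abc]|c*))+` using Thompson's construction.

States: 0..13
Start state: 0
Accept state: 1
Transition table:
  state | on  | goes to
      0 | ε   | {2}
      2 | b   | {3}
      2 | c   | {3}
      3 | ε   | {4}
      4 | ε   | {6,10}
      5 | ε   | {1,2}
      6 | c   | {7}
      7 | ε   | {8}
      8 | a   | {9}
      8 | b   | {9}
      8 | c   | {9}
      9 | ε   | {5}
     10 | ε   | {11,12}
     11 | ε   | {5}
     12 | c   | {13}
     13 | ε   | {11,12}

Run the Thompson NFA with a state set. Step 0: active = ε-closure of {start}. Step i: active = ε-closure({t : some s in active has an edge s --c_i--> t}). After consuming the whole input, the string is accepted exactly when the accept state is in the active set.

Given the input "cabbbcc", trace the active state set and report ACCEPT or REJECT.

Answer: REJECT

Derivation:
start: ε-closure({0}) = {0,2}
'c' @ 1: {1,2,3,4,5,6,10,11,12}  [accepting]
'a' @ 2: {}  — state set empty
rest 'bbbcc' ignored (set empty)
final: {}; accept 1 not in set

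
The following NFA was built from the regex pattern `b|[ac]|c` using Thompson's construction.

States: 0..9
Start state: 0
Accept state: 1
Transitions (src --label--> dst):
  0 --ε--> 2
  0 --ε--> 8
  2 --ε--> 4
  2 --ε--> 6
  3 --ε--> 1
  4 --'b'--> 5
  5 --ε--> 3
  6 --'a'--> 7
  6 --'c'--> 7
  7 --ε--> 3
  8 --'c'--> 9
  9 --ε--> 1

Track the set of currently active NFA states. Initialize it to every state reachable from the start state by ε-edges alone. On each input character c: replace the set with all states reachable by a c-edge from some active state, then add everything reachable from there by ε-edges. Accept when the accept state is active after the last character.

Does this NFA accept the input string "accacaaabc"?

Answer: REJECT

Trace:
initial (ε-close {0}): {0,2,4,6,8}
'a' @ 1: {1,3,7}  ✓accept
'c' @ 2: {}  — no active states
rest 'cacaaabc' ignored (set empty)
after full input: {}  (accept=1 not in)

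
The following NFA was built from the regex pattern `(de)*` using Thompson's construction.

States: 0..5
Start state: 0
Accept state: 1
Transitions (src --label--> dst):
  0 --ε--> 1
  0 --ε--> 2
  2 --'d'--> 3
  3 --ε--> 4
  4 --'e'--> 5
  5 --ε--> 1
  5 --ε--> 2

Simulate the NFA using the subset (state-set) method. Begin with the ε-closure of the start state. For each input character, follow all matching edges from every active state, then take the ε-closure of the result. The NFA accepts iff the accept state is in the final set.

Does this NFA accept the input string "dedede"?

Answer: ACCEPT

Trace:
initial (ε-close {0}): {0,1,2}
'd' @ 1: {3,4}
'e' @ 2: {1,2,5}  [accepting]
'd' @ 3: {3,4}
'e' @ 4: {1,2,5}  [accepting]
'd' @ 5: {3,4}
'e' @ 6: {1,2,5}  [accepting]
after full input: {1,2,5}  (accept=1 in)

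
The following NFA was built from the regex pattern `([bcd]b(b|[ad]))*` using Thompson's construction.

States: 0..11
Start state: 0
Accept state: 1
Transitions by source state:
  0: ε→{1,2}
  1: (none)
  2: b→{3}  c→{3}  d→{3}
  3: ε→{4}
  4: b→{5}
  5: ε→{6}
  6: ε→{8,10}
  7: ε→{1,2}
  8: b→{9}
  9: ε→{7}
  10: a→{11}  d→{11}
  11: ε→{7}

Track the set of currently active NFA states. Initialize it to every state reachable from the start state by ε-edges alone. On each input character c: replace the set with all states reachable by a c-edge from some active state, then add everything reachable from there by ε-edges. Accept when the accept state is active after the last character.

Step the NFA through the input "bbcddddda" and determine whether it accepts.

Answer: REJECT

Trace:
start: ε-closure({0}) = {0,1,2}
'b' @ 1: {3,4}
'b' @ 2: {5,6,8,10}
'c' @ 3: {}  — no active states
rest 'ddddda' ignored (set empty)
final: {}; accept 1 not in set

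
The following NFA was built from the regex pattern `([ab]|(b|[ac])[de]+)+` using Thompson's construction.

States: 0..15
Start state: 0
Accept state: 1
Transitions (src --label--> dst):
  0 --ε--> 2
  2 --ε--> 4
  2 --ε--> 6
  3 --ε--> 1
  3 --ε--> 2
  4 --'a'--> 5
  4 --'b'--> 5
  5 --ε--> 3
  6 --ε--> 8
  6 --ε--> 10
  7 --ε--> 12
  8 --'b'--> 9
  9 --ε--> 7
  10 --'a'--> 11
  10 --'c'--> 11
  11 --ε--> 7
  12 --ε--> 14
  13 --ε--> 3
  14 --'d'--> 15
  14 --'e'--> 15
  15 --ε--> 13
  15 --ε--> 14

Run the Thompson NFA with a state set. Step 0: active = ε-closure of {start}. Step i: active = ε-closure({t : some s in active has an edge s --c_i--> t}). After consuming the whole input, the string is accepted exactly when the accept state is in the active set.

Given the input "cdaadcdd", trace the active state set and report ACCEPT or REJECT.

Answer: ACCEPT

Trace:
initial (ε-close {0}): {0,2,4,6,8,10}
'c' @ 1: {7,11,12,14}
'd' @ 2: {1,2,3,4,6,8,10,13,14,15}  [accepting]
'a' @ 3: {1,2,3,4,5,6,7,8,10,11,12,14}  [accepting]
'a' @ 4: {1,2,3,4,5,6,7,8,10,11,12,14}  [accepting]
'd' @ 5: {1,2,3,4,6,8,10,13,14,15}  [accepting]
'c' @ 6: {7,11,12,14}
'd' @ 7: {1,2,3,4,6,8,10,13,14,15}  [accepting]
'd' @ 8: {1,2,3,4,6,8,10,13,14,15}  [accepting]
final: {1,2,3,4,6,8,10,13,14,15}; accept 1 in set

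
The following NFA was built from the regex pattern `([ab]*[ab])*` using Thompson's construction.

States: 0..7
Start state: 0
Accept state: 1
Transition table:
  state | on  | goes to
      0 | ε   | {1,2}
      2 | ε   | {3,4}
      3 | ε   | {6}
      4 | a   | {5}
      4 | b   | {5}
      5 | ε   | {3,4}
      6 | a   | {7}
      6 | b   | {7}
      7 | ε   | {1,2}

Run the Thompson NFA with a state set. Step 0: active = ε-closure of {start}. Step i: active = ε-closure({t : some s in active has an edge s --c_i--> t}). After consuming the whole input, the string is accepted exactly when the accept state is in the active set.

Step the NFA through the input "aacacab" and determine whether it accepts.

Answer: REJECT

Trace:
S₀ = ε-closure({0}) = {0,1,2,3,4,6}
'a' @ 1: {1,2,3,4,5,6,7}  (accept∈set)
'a' @ 2: {1,2,3,4,5,6,7}  (accept∈set)
'c' @ 3: {}  — no active states
rest 'acab' ignored (set empty)
after full input: {}  (accept=1 not in)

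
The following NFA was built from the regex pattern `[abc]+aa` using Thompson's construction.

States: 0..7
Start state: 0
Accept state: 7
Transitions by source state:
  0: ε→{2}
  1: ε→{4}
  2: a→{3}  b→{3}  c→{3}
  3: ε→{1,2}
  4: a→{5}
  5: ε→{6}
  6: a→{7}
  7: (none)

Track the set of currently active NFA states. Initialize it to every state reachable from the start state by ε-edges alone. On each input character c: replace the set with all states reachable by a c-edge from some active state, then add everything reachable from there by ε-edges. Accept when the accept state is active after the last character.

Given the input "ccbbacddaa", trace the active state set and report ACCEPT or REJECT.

start: ε-closure({0}) = {0,2}
'c' @ 1: {1,2,3,4}
'c' @ 2: {1,2,3,4}
'b' @ 3: {1,2,3,4}
'b' @ 4: {1,2,3,4}
'a' @ 5: {1,2,3,4,5,6}
'c' @ 6: {1,2,3,4}
'd' @ 7: {}  — dead — no transitions
rest 'daa' ignored (set empty)
final: {}; accept 7 not in set

Answer: REJECT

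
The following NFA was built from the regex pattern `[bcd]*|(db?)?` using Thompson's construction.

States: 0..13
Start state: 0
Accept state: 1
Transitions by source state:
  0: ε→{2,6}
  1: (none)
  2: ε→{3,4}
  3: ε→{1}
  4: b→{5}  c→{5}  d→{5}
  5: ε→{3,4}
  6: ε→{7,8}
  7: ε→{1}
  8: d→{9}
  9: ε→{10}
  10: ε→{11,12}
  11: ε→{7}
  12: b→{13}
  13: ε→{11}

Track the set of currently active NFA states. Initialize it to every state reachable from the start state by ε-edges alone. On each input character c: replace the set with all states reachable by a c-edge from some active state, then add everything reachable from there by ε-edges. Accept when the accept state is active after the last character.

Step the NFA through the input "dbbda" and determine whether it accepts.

Answer: REJECT

Derivation:
start: ε-closure({0}) = {0,1,2,3,4,6,7,8}
'd' @ 1: {1,3,4,5,7,9,10,11,12}  (accept∈set)
'b' @ 2: {1,3,4,5,7,11,13}  (accept∈set)
'b' @ 3: {1,3,4,5}  (accept∈set)
'd' @ 4: {1,3,4,5}  (accept∈set)
'a' @ 5: {}  — state set empty
end set {} — state 1 not in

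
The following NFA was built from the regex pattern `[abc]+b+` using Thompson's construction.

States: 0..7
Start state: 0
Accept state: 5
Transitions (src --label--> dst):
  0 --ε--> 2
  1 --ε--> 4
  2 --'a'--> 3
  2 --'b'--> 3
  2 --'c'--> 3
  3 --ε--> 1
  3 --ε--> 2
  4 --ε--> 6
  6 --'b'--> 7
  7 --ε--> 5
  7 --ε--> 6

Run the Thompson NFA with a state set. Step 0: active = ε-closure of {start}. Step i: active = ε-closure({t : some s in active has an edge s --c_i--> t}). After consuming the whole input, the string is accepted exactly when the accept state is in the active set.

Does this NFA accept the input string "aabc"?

initial (ε-close {0}): {0,2}
'a' @ 1: {1,2,3,4,6}
'a' @ 2: {1,2,3,4,6}
'b' @ 3: {1,2,3,4,5,6,7}  (accept∈set)
'c' @ 4: {1,2,3,4,6}
final: {1,2,3,4,6}; accept 5 not in set

Answer: REJECT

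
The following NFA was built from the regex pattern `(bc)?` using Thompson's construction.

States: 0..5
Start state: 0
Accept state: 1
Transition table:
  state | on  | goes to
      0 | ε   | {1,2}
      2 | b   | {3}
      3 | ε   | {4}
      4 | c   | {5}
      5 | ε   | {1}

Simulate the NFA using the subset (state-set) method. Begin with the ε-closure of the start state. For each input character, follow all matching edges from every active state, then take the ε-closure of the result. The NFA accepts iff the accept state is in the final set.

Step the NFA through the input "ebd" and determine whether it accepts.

Answer: REJECT

Trace:
start: ε-closure({0}) = {0,1,2}
'e' @ 1: {}  — no active states
rest 'bd' ignored (set empty)
final: {}; accept 1 not in set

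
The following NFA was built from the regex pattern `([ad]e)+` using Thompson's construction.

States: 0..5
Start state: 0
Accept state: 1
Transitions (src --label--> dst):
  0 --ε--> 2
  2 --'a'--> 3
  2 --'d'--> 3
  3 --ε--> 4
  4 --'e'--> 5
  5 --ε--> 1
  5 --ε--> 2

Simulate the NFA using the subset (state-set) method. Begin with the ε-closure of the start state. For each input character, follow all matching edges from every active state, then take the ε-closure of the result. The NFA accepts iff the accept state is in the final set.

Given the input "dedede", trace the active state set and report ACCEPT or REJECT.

S₀ = ε-closure({0}) = {0,2}
'd' @ 1: {3,4}
'e' @ 2: {1,2,5}  (accept∈set)
'd' @ 3: {3,4}
'e' @ 4: {1,2,5}  (accept∈set)
'd' @ 5: {3,4}
'e' @ 6: {1,2,5}  (accept∈set)
end set {1,2,5} — state 1 in

Answer: ACCEPT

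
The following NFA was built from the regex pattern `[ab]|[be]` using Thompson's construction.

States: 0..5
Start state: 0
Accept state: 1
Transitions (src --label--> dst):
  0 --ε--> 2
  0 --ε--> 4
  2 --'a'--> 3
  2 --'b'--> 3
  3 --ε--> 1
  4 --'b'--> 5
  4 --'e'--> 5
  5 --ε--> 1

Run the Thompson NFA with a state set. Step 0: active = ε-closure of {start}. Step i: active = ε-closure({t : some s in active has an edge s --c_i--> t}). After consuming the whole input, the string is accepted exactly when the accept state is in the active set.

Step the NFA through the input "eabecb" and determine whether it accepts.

start: ε-closure({0}) = {0,2,4}
'e' @ 1: {1,5}  [accepting]
'a' @ 2: {}  — dead — no transitions
rest 'becb' ignored (set empty)
after full input: {}  (accept=1 not in)

Answer: REJECT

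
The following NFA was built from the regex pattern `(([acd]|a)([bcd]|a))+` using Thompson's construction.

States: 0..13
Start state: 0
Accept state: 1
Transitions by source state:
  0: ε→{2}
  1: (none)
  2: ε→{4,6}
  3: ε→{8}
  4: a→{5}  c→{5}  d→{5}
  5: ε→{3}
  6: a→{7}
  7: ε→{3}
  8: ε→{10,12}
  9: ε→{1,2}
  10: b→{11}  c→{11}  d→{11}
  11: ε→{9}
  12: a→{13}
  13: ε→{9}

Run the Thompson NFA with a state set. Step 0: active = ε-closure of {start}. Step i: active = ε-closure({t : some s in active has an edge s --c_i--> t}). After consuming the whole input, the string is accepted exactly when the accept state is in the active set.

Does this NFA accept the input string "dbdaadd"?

S₀ = ε-closure({0}) = {0,2,4,6}
'd' @ 1: {3,5,8,10,12}
'b' @ 2: {1,2,4,6,9,11}  ✓accept
'd' @ 3: {3,5,8,10,12}
'a' @ 4: {1,2,4,6,9,13}  ✓accept
'a' @ 5: {3,5,7,8,10,12}
'd' @ 6: {1,2,4,6,9,11}  ✓accept
'd' @ 7: {3,5,8,10,12}
end set {3,5,8,10,12} — state 1 not in

Answer: REJECT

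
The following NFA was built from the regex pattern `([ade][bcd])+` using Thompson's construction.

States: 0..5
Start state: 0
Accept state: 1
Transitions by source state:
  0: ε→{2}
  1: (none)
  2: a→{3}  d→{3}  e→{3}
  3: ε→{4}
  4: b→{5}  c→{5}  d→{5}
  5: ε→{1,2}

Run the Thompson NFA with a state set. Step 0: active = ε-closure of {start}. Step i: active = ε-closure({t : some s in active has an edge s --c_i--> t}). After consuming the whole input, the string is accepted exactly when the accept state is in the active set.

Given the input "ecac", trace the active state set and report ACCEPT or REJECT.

Answer: ACCEPT

Derivation:
S₀ = ε-closure({0}) = {0,2}
'e' @ 1: {3,4}
'c' @ 2: {1,2,5}  ✓accept
'a' @ 3: {3,4}
'c' @ 4: {1,2,5}  ✓accept
end set {1,2,5} — state 1 in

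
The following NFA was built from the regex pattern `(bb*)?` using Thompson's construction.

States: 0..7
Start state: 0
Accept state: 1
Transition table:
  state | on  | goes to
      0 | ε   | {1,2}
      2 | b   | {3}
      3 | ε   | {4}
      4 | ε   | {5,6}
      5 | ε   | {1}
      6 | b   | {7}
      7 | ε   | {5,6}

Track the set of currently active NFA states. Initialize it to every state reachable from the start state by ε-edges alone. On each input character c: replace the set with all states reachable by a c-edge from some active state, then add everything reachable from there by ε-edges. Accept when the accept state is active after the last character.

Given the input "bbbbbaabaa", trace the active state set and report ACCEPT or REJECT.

Answer: REJECT

Derivation:
S₀ = ε-closure({0}) = {0,1,2}
'b' @ 1: {1,3,4,5,6}  (accept∈set)
'b' @ 2: {1,5,6,7}  (accept∈set)
'b' @ 3: {1,5,6,7}  (accept∈set)
'b' @ 4: {1,5,6,7}  (accept∈set)
'b' @ 5: {1,5,6,7}  (accept∈set)
'a' @ 6: {}  — state set empty
rest 'abaa' ignored (set empty)
final: {}; accept 1 not in set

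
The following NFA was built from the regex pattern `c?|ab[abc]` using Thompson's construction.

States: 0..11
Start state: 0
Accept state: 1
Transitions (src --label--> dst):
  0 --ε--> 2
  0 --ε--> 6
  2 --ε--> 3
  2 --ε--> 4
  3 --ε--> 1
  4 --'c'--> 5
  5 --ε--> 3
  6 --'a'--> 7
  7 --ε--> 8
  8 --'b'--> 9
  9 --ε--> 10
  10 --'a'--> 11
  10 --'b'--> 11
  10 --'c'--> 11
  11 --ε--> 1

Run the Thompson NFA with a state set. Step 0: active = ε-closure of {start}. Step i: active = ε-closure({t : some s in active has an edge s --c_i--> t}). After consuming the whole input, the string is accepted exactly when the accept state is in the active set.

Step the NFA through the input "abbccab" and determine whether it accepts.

Answer: REJECT

Derivation:
start: ε-closure({0}) = {0,1,2,3,4,6}
'a' @ 1: {7,8}
'b' @ 2: {9,10}
'b' @ 3: {1,11}  (accept∈set)
'c' @ 4: {}  — no active states
rest 'cab' ignored (set empty)
final: {}; accept 1 not in set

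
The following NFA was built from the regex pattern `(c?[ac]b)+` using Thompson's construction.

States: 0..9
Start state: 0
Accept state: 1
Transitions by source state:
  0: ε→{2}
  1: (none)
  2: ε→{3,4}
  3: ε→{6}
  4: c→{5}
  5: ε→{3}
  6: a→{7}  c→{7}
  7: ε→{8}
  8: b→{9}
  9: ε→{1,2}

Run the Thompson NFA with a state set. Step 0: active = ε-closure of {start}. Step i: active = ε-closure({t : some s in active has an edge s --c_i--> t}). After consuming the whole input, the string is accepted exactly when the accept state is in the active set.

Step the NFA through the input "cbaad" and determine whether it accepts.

start: ε-closure({0}) = {0,2,3,4,6}
'c' @ 1: {3,5,6,7,8}
'b' @ 2: {1,2,3,4,6,9}  ✓accept
'a' @ 3: {7,8}
'a' @ 4: {}  — no active states
rest 'd' ignored (set empty)
after full input: {}  (accept=1 not in)

Answer: REJECT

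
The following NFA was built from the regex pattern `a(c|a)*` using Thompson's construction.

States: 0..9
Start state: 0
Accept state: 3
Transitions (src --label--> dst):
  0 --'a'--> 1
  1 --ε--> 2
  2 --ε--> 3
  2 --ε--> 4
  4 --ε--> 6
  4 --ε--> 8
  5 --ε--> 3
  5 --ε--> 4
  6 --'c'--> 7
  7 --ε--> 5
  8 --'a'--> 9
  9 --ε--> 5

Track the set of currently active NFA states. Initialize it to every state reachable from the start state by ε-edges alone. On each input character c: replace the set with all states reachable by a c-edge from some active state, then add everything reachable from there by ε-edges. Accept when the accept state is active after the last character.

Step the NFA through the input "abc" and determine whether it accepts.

S₀ = ε-closure({0}) = {0}
'a' @ 1: {1,2,3,4,6,8}  [accepting]
'b' @ 2: {}  — no active states
rest 'c' ignored (set empty)
after full input: {}  (accept=3 not in)

Answer: REJECT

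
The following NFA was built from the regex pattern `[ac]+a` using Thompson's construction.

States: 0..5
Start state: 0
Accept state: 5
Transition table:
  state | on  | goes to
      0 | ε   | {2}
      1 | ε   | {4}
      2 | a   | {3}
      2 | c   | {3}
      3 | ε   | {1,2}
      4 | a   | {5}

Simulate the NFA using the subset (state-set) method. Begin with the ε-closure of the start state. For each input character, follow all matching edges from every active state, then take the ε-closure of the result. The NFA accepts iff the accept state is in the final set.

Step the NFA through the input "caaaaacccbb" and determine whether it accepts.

S₀ = ε-closure({0}) = {0,2}
'c' @ 1: {1,2,3,4}
'a' @ 2: {1,2,3,4,5}  (accept∈set)
'a' @ 3: {1,2,3,4,5}  (accept∈set)
'a' @ 4: {1,2,3,4,5}  (accept∈set)
'a' @ 5: {1,2,3,4,5}  (accept∈set)
'a' @ 6: {1,2,3,4,5}  (accept∈set)
'c' @ 7: {1,2,3,4}
'c' @ 8: {1,2,3,4}
'c' @ 9: {1,2,3,4}
'b' @ 10: {}  — dead — no transitions
rest 'b' ignored (set empty)
after full input: {}  (accept=5 not in)

Answer: REJECT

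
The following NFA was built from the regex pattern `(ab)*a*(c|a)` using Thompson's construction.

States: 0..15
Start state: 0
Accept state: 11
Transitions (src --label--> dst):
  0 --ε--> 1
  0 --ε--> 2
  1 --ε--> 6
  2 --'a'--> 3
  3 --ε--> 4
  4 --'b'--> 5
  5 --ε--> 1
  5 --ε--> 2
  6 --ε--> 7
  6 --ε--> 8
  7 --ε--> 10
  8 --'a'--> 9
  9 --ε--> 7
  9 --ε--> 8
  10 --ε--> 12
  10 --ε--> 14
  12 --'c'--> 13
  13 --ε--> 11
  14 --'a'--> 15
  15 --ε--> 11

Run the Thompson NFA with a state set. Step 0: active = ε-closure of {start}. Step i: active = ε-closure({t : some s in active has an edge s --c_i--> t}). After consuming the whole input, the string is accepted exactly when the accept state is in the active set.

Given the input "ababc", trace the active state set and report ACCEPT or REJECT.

Answer: ACCEPT

Steps:
S₀ = ε-closure({0}) = {0,1,2,6,7,8,10,12,14}
'a' @ 1: {3,4,7,8,9,10,11,12,14,15}  (accept∈set)
'b' @ 2: {1,2,5,6,7,8,10,12,14}
'a' @ 3: {3,4,7,8,9,10,11,12,14,15}  (accept∈set)
'b' @ 4: {1,2,5,6,7,8,10,12,14}
'c' @ 5: {11,13}  (accept∈set)
final: {11,13}; accept 11 in set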